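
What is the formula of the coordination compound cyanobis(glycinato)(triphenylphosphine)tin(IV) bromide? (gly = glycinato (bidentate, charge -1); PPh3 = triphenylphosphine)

Ligands: 2 glycinato (gly, -1), 1 triphenylphosphine (PPh3, neutral), 1 cyano (CN, -1). Ligand charge sum = -3.
Charge balance with bromide (-1) requires 1 complex ion per 1 bromide.

[Sn(CN)(gly)2(PPh3)]Br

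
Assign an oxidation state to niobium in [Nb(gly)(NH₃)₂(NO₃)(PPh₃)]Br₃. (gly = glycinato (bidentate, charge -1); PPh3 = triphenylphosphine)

+5

3 bromide outside the brackets (-1 each) → the complex ion is 3+.
Ligand charges: 1×NO3 = -1; 1×gly = -1; 2×NH3 neutral; 1×PPh3 neutral; sum -2.
Nb + (-2) = 3+ ⇒ Nb is +5.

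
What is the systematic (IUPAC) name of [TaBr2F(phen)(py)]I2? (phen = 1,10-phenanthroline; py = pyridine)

The 2 iodide counter-ions carry a total charge of -2, so each complex ion is 2+.
Ligand charges: 1×fluoro (-1 each), 2×bromo (-1 each), 1×1,10-phenanthroline (neutral), 1×pyridine (neutral); total -3. So Ta + (-3) = 2+, giving Ta = +5.
Ligands are named alphabetically: bromo before fluoro before phenanthroline before pyridine.

dibromofluoro(1,10-phenanthroline)(pyridine)tantalum(V) iodide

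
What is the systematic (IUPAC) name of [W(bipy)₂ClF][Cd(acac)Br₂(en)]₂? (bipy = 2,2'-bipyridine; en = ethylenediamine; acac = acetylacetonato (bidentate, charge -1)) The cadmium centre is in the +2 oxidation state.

bis(2,2'-bipyridine)chlorofluorotungsten(IV) (acetylacetonato)dibromo(ethylenediamine)cadmate(II)

Both ions are complex: the cation is named first with the plain metal name, the anion second with the -ate form; each ion's ligands are alphabetised independently.
Cd is given as +2; the anion's ligand charges sum to -3, so the complex anion is 1−.
With 2 anions per cation, the cation must be 2×1 = 2+.
Cation: ligand charges sum to -2; for the ion to be 2+, W = +4.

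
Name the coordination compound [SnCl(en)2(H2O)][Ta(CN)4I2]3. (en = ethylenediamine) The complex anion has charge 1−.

Both ions are complex: the cation is named first with the plain metal name, the anion second with the -ate form; each ion's ligands are alphabetised independently.
The complex anion is given as 1−; its ligand charges sum to -6, so Ta = +5.
With 3 anions per cation, the cation must be 3×1 = 3+.
Cation: ligand charges sum to -1; for the ion to be 3+, Sn = +4.

aquachlorobis(ethylenediamine)tin(IV) tetracyanodiiodotantalate(V)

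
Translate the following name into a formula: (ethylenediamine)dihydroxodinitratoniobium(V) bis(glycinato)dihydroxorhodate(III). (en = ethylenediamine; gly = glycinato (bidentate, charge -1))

Cation [Nb…]: ligand charges -4, Nb(V) ⇒ ion charge 1+.
Anion [Rh…]: ligand charges -4, Rh(III) ⇒ ion charge 1−.
One 1+ cation balances one 1− anion.

[Nb(en)(NO3)2(OH)2][Rh(gly)2(OH)2]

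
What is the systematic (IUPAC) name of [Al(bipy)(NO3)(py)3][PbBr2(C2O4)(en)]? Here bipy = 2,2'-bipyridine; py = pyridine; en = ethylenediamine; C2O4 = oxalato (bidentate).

(2,2'-bipyridine)nitratotris(pyridine)aluminium(III) dibromo(ethylenediamine)oxalatoplumbate(II)

Both ions are complex: the cation is named first with the plain metal name, the anion second with the -ate form; each ion's ligands are alphabetised independently.
Aluminium is always +3 in its complexes; the cation's ligand charges sum to -1, so the complex cation is 2+.
A 1:1 salt means the anion carries the equal and opposite charge, 2−.
Anion: ligand charges sum to -4; for the ion to be 2−, Pb = +2.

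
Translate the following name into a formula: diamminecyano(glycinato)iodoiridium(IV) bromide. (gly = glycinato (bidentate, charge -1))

[Ir(CN)(gly)I(NH3)2]Br

Ligands: 1 iodo (I, -1), 1 cyano (CN, -1), 2 ammine (NH3, neutral), 1 glycinato (gly, -1). Ligand charge sum = -3.
Charge balance with bromide (-1) requires 1 complex ion per 1 bromide.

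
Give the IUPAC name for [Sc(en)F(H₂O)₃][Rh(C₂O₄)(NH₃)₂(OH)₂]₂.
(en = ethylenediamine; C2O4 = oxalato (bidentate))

triaqua(ethylenediamine)fluoroscandium(III) diamminedihydroxooxalatorhodate(III)

Both ions are complex: the cation is named first with the plain metal name, the anion second with the -ate form; each ion's ligands are alphabetised independently.
Scandium is always +3 in its complexes; the cation's ligand charges sum to -1, so the complex cation is 2+.
With 2 anions per cation, each anion must be 2/2 = 1−.
Anion: ligand charges sum to -4; for the ion to be 1−, Rh = +3.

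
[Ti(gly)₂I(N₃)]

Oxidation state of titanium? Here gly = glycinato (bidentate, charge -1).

No counter-ion: the bracketed complex is neutral.
Ligand charges: 1×N3 = -1; 1×I = -1; 2×gly = -2; sum -4.
Ti + (-4) = 0 ⇒ Ti is +4.

+4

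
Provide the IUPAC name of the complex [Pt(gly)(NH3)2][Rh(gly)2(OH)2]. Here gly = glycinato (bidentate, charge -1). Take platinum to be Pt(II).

diammine(glycinato)platinum(II) bis(glycinato)dihydroxorhodate(III)

Both ions are complex: the cation is named first with the plain metal name, the anion second with the -ate form; each ion's ligands are alphabetised independently.
Pt is given as +2; the cation's ligand charges sum to -1, so the complex cation is 1+.
A 1:1 salt means the anion carries the equal and opposite charge, 1−.
Anion: ligand charges sum to -4; for the ion to be 1−, Rh = +3.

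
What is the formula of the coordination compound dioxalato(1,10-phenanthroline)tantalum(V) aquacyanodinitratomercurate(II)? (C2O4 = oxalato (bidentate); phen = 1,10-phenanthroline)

[Ta(C2O4)2(phen)][Hg(CN)(H2O)(NO3)2]

Cation [Ta…]: ligand charges -4, Ta(V) ⇒ ion charge 1+.
Anion [Hg…]: ligand charges -3, Hg(II) ⇒ ion charge 1−.
One 1+ cation balances one 1− anion.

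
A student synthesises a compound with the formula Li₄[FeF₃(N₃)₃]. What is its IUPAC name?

The 4 lithium counter-ions carry a total charge of +4, so each complex ion is 4−.
Ligand charges: 3×azido (-1 each), 3×fluoro (-1 each); total -6. So Fe + (-6) = 4−, giving Fe = +2.
The complex ion is anionic, so iron takes the -ate form ferrate(II).

lithium triazidotrifluoroferrate(II)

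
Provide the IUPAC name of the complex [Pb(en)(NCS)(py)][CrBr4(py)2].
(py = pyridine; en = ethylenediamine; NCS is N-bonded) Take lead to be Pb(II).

(ethylenediamine)isothiocyanato(pyridine)lead(II) tetrabromobis(pyridine)chromate(III)

Both ions are complex: the cation is named first with the plain metal name, the anion second with the -ate form; each ion's ligands are alphabetised independently.
Pb is given as +2; the cation's ligand charges sum to -1, so the complex cation is 1+.
A 1:1 salt means the anion carries the equal and opposite charge, 1−.
Anion: ligand charges sum to -4; for the ion to be 1−, Cr = +3.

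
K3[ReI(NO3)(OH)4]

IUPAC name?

The 3 potassium counter-ions carry a total charge of +3, so each complex ion is 3−.
Ligand charges: 1×nitrato (-1 each), 4×hydroxo (-1 each), 1×iodo (-1 each); total -6. So Re + (-6) = 3−, giving Re = +3.
Ligands are named alphabetically: hydroxo before iodo before nitrato.
The complex ion is anionic, so rhenium takes the -ate form rhenate(III).

potassium tetrahydroxoiodonitratorhenate(III)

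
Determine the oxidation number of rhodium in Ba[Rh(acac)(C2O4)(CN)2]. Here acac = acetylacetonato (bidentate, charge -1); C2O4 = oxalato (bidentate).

1 barium outside the brackets (+2 each) → the complex ion is 2−.
Ligand charges: 1×acac = -1; 1×C2O4 = -2; 2×CN = -2; sum -5.
Rh + (-5) = 2− ⇒ Rh is +3.

+3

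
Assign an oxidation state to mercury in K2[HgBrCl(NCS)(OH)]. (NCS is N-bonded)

+2

2 potassium outside the brackets (+1 each) → the complex ion is 2−.
Ligand charges: 1×Br = -1; 1×Cl = -1; 1×NCS = -1; 1×OH = -1; sum -4.
Hg + (-4) = 2− ⇒ Hg is +2.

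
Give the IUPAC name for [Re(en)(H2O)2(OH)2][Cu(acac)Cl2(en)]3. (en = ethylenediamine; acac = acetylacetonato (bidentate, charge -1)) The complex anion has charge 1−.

Both ions are complex: the cation is named first with the plain metal name, the anion second with the -ate form; each ion's ligands are alphabetised independently.
The complex anion is given as 1−; its ligand charges sum to -3, so Cu = +2.
With 3 anions per cation, the cation must be 3×1 = 3+.
Cation: ligand charges sum to -2; for the ion to be 3+, Re = +5.

diaqua(ethylenediamine)dihydroxorhenium(V) (acetylacetonato)dichloro(ethylenediamine)cuprate(II)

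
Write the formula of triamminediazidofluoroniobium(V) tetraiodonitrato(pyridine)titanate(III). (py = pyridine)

[NbF(N3)2(NH3)3][TiI4(NO3)(py)]

Cation [Nb…]: ligand charges -3, Nb(V) ⇒ ion charge 2+.
Anion [Ti…]: ligand charges -5, Ti(III) ⇒ ion charge 2−.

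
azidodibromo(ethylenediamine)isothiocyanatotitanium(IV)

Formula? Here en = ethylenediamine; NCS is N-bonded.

[TiBr2(en)(N3)(NCS)]

Ligands: 1 ethylenediamine (en, neutral), 1 azido (N3, -1), 2 bromo (Br, -1), 1 isothiocyanato (NCS, -1). Ligand charge sum = -4.
With Ti in oxidation state +4, the complex ion is [Ti...].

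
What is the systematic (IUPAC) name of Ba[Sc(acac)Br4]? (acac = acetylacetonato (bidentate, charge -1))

barium (acetylacetonato)tetrabromoscandate(III)

The 1 barium counter-ion carries a total charge of +2, so each complex ion is 2−.
Ligand charges: 4×bromo (-1 each), 1×acetylacetonato (-1 each); total -5. So Sc + (-5) = 2−, giving Sc = +3.
The complex ion is anionic, so scandium takes the -ate form scandate(III).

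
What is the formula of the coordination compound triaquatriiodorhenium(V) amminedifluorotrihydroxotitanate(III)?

[Re(H2O)3I3][TiF2(NH3)(OH)3]

Cation [Re…]: ligand charges -3, Re(V) ⇒ ion charge 2+.
Anion [Ti…]: ligand charges -5, Ti(III) ⇒ ion charge 2−.
One 2+ cation balances one 2− anion.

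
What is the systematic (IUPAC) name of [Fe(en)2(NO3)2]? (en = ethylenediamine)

bis(ethylenediamine)dinitratoiron(II)

There is no counter-ion, so the complex is neutral overall.
Ligand charges: 2×ethylenediamine (neutral), 2×nitrato (-1 each); total -2. So Fe + (-2) = 0, giving Fe = +2.
Ligands are named alphabetically: ethylenediamine before nitrato.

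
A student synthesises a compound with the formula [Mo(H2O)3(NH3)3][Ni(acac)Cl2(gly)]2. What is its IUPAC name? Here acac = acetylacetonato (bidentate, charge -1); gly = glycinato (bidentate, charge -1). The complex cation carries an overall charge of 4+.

triamminetriaquamolybdenum(IV) (acetylacetonato)dichloro(glycinato)nickelate(II)

Both ions are complex: the cation is named first with the plain metal name, the anion second with the -ate form; each ion's ligands are alphabetised independently.
The complex cation is given as 4+; its ligand charges sum to 0, so Mo = +4.
With 2 anions per cation, each anion must be 4/2 = 2−.
Anion: ligand charges sum to -4; for the ion to be 2−, Ni = +2.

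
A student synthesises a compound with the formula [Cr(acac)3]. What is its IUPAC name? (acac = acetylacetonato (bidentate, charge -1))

tris(acetylacetonato)chromium(III)

There is no counter-ion, so the complex is neutral overall.
Ligand charges: 3×acetylacetonato (-1 each); total -3. So Cr + (-3) = 0, giving Cr = +3.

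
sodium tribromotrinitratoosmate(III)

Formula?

Ligands: 3 bromo (Br, -1), 3 nitrato (NO3, -1). Ligand charge sum = -6.
With Os in oxidation state +3, the complex ion is [Os...]^3−.
Charge balance with sodium (+1) requires 1 complex ion per 3 sodium.

Na3[OsBr3(NO3)3]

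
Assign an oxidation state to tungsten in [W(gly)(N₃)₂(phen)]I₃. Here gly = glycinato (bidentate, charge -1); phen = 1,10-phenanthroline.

+6

3 iodide outside the brackets (-1 each) → the complex ion is 3+.
Ligand charges: 1×gly = -1; 1×phen neutral; 2×N3 = -2; sum -3.
W + (-3) = 3+ ⇒ W is +6.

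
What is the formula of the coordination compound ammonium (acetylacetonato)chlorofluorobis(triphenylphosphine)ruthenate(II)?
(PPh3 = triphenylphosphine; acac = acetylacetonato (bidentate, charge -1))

Ligands: 2 triphenylphosphine (PPh3, neutral), 1 acetylacetonato (acac, -1), 1 chloro (Cl, -1), 1 fluoro (F, -1). Ligand charge sum = -3.
With Ru in oxidation state +2, the complex ion is [Ru...]^1−.
Charge balance with ammonium (+1) requires 1 complex ion per 1 ammonium.

NH4[Ru(acac)ClF(PPh3)2]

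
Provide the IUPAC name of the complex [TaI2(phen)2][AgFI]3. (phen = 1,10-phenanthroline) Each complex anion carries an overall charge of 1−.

diiodobis(1,10-phenanthroline)tantalum(V) fluoroiodoargentate(I)

Both ions are complex: the cation is named first with the plain metal name, the anion second with the -ate form; each ion's ligands are alphabetised independently.
The complex anion is given as 1−; its ligand charges sum to -2, so Ag = +1.
With 3 anions per cation, the cation must be 3×1 = 3+.
Cation: ligand charges sum to -2; for the ion to be 3+, Ta = +5.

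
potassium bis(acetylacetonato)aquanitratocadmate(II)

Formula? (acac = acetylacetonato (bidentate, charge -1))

K[Cd(acac)2(H2O)(NO3)]

Ligands: 1 nitrato (NO3, -1), 2 acetylacetonato (acac, -1), 1 aqua (H2O, neutral). Ligand charge sum = -3.
With Cd in oxidation state +2, the complex ion is [Cd...]^1−.
Charge balance with potassium (+1) requires 1 complex ion per 1 potassium.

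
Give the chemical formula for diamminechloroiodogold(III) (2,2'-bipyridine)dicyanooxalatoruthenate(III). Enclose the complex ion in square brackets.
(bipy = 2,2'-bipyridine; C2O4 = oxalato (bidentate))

Cation [Au…]: ligand charges -2, Au(III) ⇒ ion charge 1+.
Anion [Ru…]: ligand charges -4, Ru(III) ⇒ ion charge 1−.

[AuClI(NH3)2][Ru(bipy)(C2O4)(CN)2]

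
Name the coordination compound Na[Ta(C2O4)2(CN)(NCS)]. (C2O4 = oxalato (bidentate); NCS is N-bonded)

sodium cyanoisothiocyanatodioxalatotantalate(V)

The 1 sodium counter-ion carries a total charge of +1, so each complex ion is 1−.
Ligand charges: 2×oxalato (-2 each), 1×isothiocyanato (-1 each), 1×cyano (-1 each); total -6. So Ta + (-6) = 1−, giving Ta = +5.
Ligands are named alphabetically: cyano before isothiocyanato before oxalato.
The complex ion is anionic, so tantalum takes the -ate form tantalate(V).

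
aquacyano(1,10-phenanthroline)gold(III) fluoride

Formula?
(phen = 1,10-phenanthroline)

Ligands: 1 1,10-phenanthroline (phen, neutral), 1 cyano (CN, -1), 1 aqua (H2O, neutral). Ligand charge sum = -1.
With Au in oxidation state +3, the complex ion is [Au...]^2+.
Charge balance with fluoride (-1) requires 1 complex ion per 2 fluoride.

[Au(CN)(H2O)(phen)]F2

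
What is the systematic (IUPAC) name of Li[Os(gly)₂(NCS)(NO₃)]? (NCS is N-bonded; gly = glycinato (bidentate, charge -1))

The 1 lithium counter-ion carries a total charge of +1, so each complex ion is 1−.
Ligand charges: 1×isothiocyanato (-1 each), 2×glycinato (-1 each), 1×nitrato (-1 each); total -4. So Os + (-4) = 1−, giving Os = +3.
Ligands are named alphabetically: glycinato before isothiocyanato before nitrato.
The complex ion is anionic, so osmium takes the -ate form osmate(III).

lithium bis(glycinato)isothiocyanatonitratoosmate(III)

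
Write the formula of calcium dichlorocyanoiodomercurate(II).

Ligands: 1 iodo (I, -1), 2 chloro (Cl, -1), 1 cyano (CN, -1). Ligand charge sum = -4.
With Hg in oxidation state +2, the complex ion is [Hg...]^2−.
Charge balance with calcium (+2) requires 1 complex ion per 1 calcium.

Ca[HgCl2(CN)I]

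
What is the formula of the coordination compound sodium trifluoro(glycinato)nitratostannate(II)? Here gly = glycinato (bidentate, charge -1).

Ligands: 1 glycinato (gly, -1), 1 nitrato (NO3, -1), 3 fluoro (F, -1). Ligand charge sum = -5.
Charge balance with sodium (+1) requires 1 complex ion per 3 sodium.

Na3[SnF3(gly)(NO3)]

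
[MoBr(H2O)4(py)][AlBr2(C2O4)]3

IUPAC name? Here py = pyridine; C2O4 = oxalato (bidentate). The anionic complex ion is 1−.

The complex anion is given as 1−; its ligand charges sum to -4, so Al = +3.
With 3 anions per cation, the cation must be 3×1 = 3+.
Cation: ligand charges sum to -1; for the ion to be 3+, Mo = +4.

tetraaquabromo(pyridine)molybdenum(IV) dibromooxalatoaluminate(III)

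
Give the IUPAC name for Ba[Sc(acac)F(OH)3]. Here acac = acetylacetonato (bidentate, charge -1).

barium (acetylacetonato)fluorotrihydroxoscandate(III)

The 1 barium counter-ion carries a total charge of +2, so each complex ion is 2−.
Ligand charges: 1×acetylacetonato (-1 each), 1×fluoro (-1 each), 3×hydroxo (-1 each); total -5. So Sc + (-5) = 2−, giving Sc = +3.
Ligands are named alphabetically: acetylacetonato before fluoro before hydroxo.
The complex ion is anionic, so scandium takes the -ate form scandate(III).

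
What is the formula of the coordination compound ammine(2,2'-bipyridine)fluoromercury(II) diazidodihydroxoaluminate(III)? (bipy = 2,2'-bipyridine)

Cation [Hg…]: ligand charges -1, Hg(II) ⇒ ion charge 1+.
Anion [Al…]: ligand charges -4, Al(III) ⇒ ion charge 1−.
One 1+ cation balances one 1− anion.

[Hg(bipy)F(NH3)][Al(N3)2(OH)2]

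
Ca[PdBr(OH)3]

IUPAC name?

calcium bromotrihydroxopalladate(II)

The 1 calcium counter-ion carries a total charge of +2, so each complex ion is 2−.
Ligand charges: 3×hydroxo (-1 each), 1×bromo (-1 each); total -4. So Pd + (-4) = 2−, giving Pd = +2.
Ligands are named alphabetically: bromo before hydroxo.
The complex ion is anionic, so palladium takes the -ate form palladate(II).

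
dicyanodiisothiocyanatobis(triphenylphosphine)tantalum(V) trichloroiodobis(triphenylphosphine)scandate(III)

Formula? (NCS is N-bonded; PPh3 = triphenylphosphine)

[Ta(CN)2(NCS)2(PPh3)2][ScCl3I(PPh3)2]

Cation [Ta…]: ligand charges -4, Ta(V) ⇒ ion charge 1+.
Anion [Sc…]: ligand charges -4, Sc(III) ⇒ ion charge 1−.
One 1+ cation balances one 1− anion.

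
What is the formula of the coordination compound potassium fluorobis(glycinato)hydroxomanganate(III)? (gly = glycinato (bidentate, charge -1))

K[MnF(gly)2(OH)]

Ligands: 2 glycinato (gly, -1), 1 hydroxo (OH, -1), 1 fluoro (F, -1). Ligand charge sum = -4.
With Mn in oxidation state +3, the complex ion is [Mn...]^1−.
Charge balance with potassium (+1) requires 1 complex ion per 1 potassium.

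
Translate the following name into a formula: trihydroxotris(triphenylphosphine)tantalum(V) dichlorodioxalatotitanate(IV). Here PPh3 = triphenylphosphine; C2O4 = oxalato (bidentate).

[Ta(OH)3(PPh3)3][Ti(C2O4)2Cl2]

Cation [Ta…]: ligand charges -3, Ta(V) ⇒ ion charge 2+.
Anion [Ti…]: ligand charges -6, Ti(IV) ⇒ ion charge 2−.
One 2+ cation balances one 2− anion.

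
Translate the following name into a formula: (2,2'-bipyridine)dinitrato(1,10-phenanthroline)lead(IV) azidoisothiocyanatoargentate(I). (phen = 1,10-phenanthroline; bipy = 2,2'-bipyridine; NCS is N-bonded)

Cation [Pb…]: ligand charges -2, Pb(IV) ⇒ ion charge 2+.
Anion [Ag…]: ligand charges -2, Ag(I) ⇒ ion charge 1−.
One 2+ cation requires 2 of the 1− anion.

[Pb(bipy)(NO3)2(phen)][Ag(N3)(NCS)]2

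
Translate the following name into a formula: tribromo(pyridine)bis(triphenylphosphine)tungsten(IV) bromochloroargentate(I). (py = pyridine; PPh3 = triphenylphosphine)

[WBr3(PPh3)2(py)][AgBrCl]

Cation [W…]: ligand charges -3, W(IV) ⇒ ion charge 1+.
Anion [Ag…]: ligand charges -2, Ag(I) ⇒ ion charge 1−.
One 1+ cation balances one 1− anion.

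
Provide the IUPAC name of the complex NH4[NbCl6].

The 1 ammonium counter-ion carries a total charge of +1, so each complex ion is 1−.
Ligand charges: 6×chloro (-1 each); total -6. So Nb + (-6) = 1−, giving Nb = +5.
The complex ion is anionic, so niobium takes the -ate form niobate(V).

ammonium hexachloroniobate(V)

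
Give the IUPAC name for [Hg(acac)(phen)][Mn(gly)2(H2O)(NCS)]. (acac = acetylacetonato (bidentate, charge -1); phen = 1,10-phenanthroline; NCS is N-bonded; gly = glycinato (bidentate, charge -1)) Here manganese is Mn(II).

(acetylacetonato)(1,10-phenanthroline)mercury(II) aquabis(glycinato)isothiocyanatomanganate(II)

Both ions are complex: the cation is named first with the plain metal name, the anion second with the -ate form; each ion's ligands are alphabetised independently.
Mn is given as +2; the anion's ligand charges sum to -3, so the complex anion is 1−.
A 1:1 salt means the cation carries the equal and opposite charge, 1+.
Cation: ligand charges sum to -1; for the ion to be 1+, Hg = +2.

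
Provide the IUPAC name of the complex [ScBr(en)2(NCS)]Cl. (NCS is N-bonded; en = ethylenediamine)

The 1 chloride counter-ion carries a total charge of -1, so each complex ion is 1+.
Ligand charges: 1×isothiocyanato (-1 each), 2×ethylenediamine (neutral), 1×bromo (-1 each); total -2. So Sc + (-2) = 1+, giving Sc = +3.
Ligands are named alphabetically: bromo before ethylenediamine before isothiocyanato.

bromobis(ethylenediamine)isothiocyanatoscandium(III) chloride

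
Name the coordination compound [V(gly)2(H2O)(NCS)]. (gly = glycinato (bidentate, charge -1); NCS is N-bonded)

aquabis(glycinato)isothiocyanatovanadium(III)

There is no counter-ion, so the complex is neutral overall.
Ligand charges: 2×glycinato (-1 each), 1×isothiocyanato (-1 each), 1×aqua (neutral); total -3. So V + (-3) = 0, giving V = +3.
Ligands are named alphabetically: aqua before glycinato before isothiocyanato.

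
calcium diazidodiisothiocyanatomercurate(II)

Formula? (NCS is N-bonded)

Ligands: 2 azido (N3, -1), 2 isothiocyanato (NCS, -1). Ligand charge sum = -4.
With Hg in oxidation state +2, the complex ion is [Hg...]^2−.
Charge balance with calcium (+2) requires 1 complex ion per 1 calcium.

Ca[Hg(N3)2(NCS)2]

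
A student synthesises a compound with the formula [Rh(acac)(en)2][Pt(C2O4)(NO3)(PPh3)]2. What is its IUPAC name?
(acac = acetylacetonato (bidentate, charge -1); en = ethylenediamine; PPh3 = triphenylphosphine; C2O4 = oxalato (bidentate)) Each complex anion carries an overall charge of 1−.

Both ions are complex: the cation is named first with the plain metal name, the anion second with the -ate form; each ion's ligands are alphabetised independently.
The complex anion is given as 1−; its ligand charges sum to -3, so Pt = +2.
With 2 anions per cation, the cation must be 2×1 = 2+.
Cation: ligand charges sum to -1; for the ion to be 2+, Rh = +3.

(acetylacetonato)bis(ethylenediamine)rhodium(III) nitratooxalato(triphenylphosphine)platinate(II)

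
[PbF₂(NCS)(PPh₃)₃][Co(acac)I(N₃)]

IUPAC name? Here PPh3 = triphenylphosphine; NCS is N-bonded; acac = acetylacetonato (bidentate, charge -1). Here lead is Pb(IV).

difluoroisothiocyanatotris(triphenylphosphine)lead(IV) (acetylacetonato)azidoiodocobaltate(II)

Both ions are complex: the cation is named first with the plain metal name, the anion second with the -ate form; each ion's ligands are alphabetised independently.
Pb is given as +4; the cation's ligand charges sum to -3, so the complex cation is 1+.
A 1:1 salt means the anion carries the equal and opposite charge, 1−.
Anion: ligand charges sum to -3; for the ion to be 1−, Co = +2.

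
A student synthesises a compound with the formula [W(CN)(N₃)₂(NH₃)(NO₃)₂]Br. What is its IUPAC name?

The 1 bromide counter-ion carries a total charge of -1, so each complex ion is 1+.
Ligand charges: 1×cyano (-1 each), 1×ammine (neutral), 2×azido (-1 each), 2×nitrato (-1 each); total -5. So W + (-5) = 1+, giving W = +6.
Ligands are named alphabetically: ammine before azido before cyano before nitrato.

amminediazidocyanodinitratotungsten(VI) bromide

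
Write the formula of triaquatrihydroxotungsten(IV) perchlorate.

Ligands: 3 hydroxo (OH, -1), 3 aqua (H2O, neutral). Ligand charge sum = -3.
With W in oxidation state +4, the complex ion is [W...]^1+.
Charge balance with perchlorate (-1) requires 1 complex ion per 1 perchlorate.

[W(H2O)3(OH)3]ClO4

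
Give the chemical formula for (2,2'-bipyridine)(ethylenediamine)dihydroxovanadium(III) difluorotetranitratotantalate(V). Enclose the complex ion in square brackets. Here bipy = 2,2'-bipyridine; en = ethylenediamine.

[V(bipy)(en)(OH)2][TaF2(NO3)4]

Cation [V…]: ligand charges -2, V(III) ⇒ ion charge 1+.
Anion [Ta…]: ligand charges -6, Ta(V) ⇒ ion charge 1−.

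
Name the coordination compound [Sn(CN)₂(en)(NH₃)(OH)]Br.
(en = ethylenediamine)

The 1 bromide counter-ion carries a total charge of -1, so each complex ion is 1+.
Ligand charges: 2×cyano (-1 each), 1×ammine (neutral), 1×hydroxo (-1 each), 1×ethylenediamine (neutral); total -3. So Sn + (-3) = 1+, giving Sn = +4.
Ligands are named alphabetically: ammine before cyano before ethylenediamine before hydroxo.

amminedicyano(ethylenediamine)hydroxotin(IV) bromide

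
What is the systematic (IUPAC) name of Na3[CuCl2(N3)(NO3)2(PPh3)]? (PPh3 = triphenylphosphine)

sodium azidodichlorodinitrato(triphenylphosphine)cuprate(II)

The 3 sodium counter-ions carry a total charge of +3, so each complex ion is 3−.
Ligand charges: 2×nitrato (-1 each), 2×chloro (-1 each), 1×triphenylphosphine (neutral), 1×azido (-1 each); total -5. So Cu + (-5) = 3−, giving Cu = +2.
The complex ion is anionic, so copper takes the -ate form cuprate(II).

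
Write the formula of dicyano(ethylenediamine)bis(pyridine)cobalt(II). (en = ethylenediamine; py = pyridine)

[Co(CN)2(en)(py)2]

Ligands: 1 ethylenediamine (en, neutral), 2 cyano (CN, -1), 2 pyridine (py, neutral). Ligand charge sum = -2.
With Co in oxidation state +2, the complex ion is [Co...].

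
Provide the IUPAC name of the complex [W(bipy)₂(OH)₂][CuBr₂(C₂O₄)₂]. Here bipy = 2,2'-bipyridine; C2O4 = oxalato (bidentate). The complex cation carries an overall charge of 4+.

Both ions are complex: the cation is named first with the plain metal name, the anion second with the -ate form; each ion's ligands are alphabetised independently.
The complex cation is given as 4+; its ligand charges sum to -2, so W = +6.
A 1:1 salt means the anion carries the equal and opposite charge, 4−.
Anion: ligand charges sum to -6; for the ion to be 4−, Cu = +2.

bis(2,2'-bipyridine)dihydroxotungsten(VI) dibromodioxalatocuprate(II)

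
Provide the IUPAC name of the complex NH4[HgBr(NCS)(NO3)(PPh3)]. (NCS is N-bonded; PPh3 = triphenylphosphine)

The 1 ammonium counter-ion carries a total charge of +1, so each complex ion is 1−.
Ligand charges: 1×nitrato (-1 each), 1×bromo (-1 each), 1×isothiocyanato (-1 each), 1×triphenylphosphine (neutral); total -3. So Hg + (-3) = 1−, giving Hg = +2.
The complex ion is anionic, so mercury takes the -ate form mercurate(II).

ammonium bromoisothiocyanatonitrato(triphenylphosphine)mercurate(II)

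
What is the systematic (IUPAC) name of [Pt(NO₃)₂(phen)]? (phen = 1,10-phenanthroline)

dinitrato(1,10-phenanthroline)platinum(II)

There is no counter-ion, so the complex is neutral overall.
Ligand charges: 1×1,10-phenanthroline (neutral), 2×nitrato (-1 each); total -2. So Pt + (-2) = 0, giving Pt = +2.
Ligands are named alphabetically: nitrato before phenanthroline.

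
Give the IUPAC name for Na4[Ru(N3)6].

sodium hexaazidoruthenate(II)

The 4 sodium counter-ions carry a total charge of +4, so each complex ion is 4−.
Ligand charges: 6×azido (-1 each); total -6. So Ru + (-6) = 4−, giving Ru = +2.
The complex ion is anionic, so ruthenium takes the -ate form ruthenate(II).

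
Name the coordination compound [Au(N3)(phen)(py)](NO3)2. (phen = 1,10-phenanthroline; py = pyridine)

azido(1,10-phenanthroline)(pyridine)gold(III) nitrate

The 2 nitrate counter-ions carry a total charge of -2, so each complex ion is 2+.
Ligand charges: 1×1,10-phenanthroline (neutral), 1×pyridine (neutral), 1×azido (-1 each); total -1. So Au + (-1) = 2+, giving Au = +3.
Ligands are named alphabetically: azido before phenanthroline before pyridine.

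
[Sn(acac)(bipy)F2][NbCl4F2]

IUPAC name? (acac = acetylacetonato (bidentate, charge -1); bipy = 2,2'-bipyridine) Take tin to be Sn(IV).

Sn is given as +4; the cation's ligand charges sum to -3, so the complex cation is 1+.
A 1:1 salt means the anion carries the equal and opposite charge, 1−.
Anion: ligand charges sum to -6; for the ion to be 1−, Nb = +5.

(acetylacetonato)(2,2'-bipyridine)difluorotin(IV) tetrachlorodifluoroniobate(V)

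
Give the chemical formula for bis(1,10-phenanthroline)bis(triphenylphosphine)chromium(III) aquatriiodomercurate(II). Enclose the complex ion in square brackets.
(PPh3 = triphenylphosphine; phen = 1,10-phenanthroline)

[Cr(phen)2(PPh3)2][Hg(H2O)I3]3

Cation [Cr…]: ligand charges 0, Cr(III) ⇒ ion charge 3+.
Anion [Hg…]: ligand charges -3, Hg(II) ⇒ ion charge 1−.
One 3+ cation requires 3 of the 1− anion.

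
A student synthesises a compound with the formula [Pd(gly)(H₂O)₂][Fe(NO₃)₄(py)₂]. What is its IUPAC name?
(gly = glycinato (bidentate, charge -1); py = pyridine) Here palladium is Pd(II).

Both ions are complex: the cation is named first with the plain metal name, the anion second with the -ate form; each ion's ligands are alphabetised independently.
Pd is given as +2; the cation's ligand charges sum to -1, so the complex cation is 1+.
A 1:1 salt means the anion carries the equal and opposite charge, 1−.
Anion: ligand charges sum to -4; for the ion to be 1−, Fe = +3.

diaqua(glycinato)palladium(II) tetranitratobis(pyridine)ferrate(III)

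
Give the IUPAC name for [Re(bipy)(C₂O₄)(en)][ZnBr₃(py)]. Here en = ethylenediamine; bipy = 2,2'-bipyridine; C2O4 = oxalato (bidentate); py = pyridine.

Both ions are complex: the cation is named first with the plain metal name, the anion second with the -ate form; each ion's ligands are alphabetised independently.
Zinc is always +2 in its complexes; the anion's ligand charges sum to -3, so the complex anion is 1−.
A 1:1 salt means the cation carries the equal and opposite charge, 1+.
Cation: ligand charges sum to -2; for the ion to be 1+, Re = +3.

(2,2'-bipyridine)(ethylenediamine)oxalatorhenium(III) tribromo(pyridine)zincate(II)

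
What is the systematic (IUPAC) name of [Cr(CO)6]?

There is no counter-ion, so the complex is neutral overall.
Ligand charges: 6×carbonyl (neutral); total 0. So Cr + (0) = 0, giving Cr = 0.

hexacarbonylchromium(0)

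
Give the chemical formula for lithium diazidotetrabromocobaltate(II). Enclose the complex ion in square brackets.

Li4[CoBr4(N3)2]

Ligands: 4 bromo (Br, -1), 2 azido (N3, -1). Ligand charge sum = -6.
With Co in oxidation state +2, the complex ion is [Co...]^4−.
Charge balance with lithium (+1) requires 1 complex ion per 4 lithium.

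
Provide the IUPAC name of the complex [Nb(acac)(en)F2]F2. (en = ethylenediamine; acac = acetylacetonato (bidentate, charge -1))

(acetylacetonato)(ethylenediamine)difluoroniobium(V) fluoride

The 2 fluoride counter-ions carry a total charge of -2, so each complex ion is 2+.
Ligand charges: 2×fluoro (-1 each), 1×ethylenediamine (neutral), 1×acetylacetonato (-1 each); total -3. So Nb + (-3) = 2+, giving Nb = +5.
Ligands are named alphabetically: acetylacetonato before ethylenediamine before fluoro.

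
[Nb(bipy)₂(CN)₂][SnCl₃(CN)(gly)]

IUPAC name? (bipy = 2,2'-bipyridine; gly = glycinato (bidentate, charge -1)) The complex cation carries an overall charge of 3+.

Both ions are complex: the cation is named first with the plain metal name, the anion second with the -ate form; each ion's ligands are alphabetised independently.
The complex cation is given as 3+; its ligand charges sum to -2, so Nb = +5.
A 1:1 salt means the anion carries the equal and opposite charge, 3−.
Anion: ligand charges sum to -5; for the ion to be 3−, Sn = +2.

bis(2,2'-bipyridine)dicyanoniobium(V) trichlorocyano(glycinato)stannate(II)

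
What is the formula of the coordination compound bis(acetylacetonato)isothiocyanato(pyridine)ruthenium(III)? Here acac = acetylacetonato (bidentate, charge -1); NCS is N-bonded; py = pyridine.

[Ru(acac)2(NCS)(py)]

Ligands: 2 acetylacetonato (acac, -1), 1 isothiocyanato (NCS, -1), 1 pyridine (py, neutral). Ligand charge sum = -3.
With Ru in oxidation state +3, the complex ion is [Ru...].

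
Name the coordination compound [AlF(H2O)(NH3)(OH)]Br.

ammineaquafluorohydroxoaluminium(III) bromide

The 1 bromide counter-ion carries a total charge of -1, so each complex ion is 1+.
Ligand charges: 1×ammine (neutral), 1×fluoro (-1 each), 1×aqua (neutral), 1×hydroxo (-1 each); total -2. So Al + (-2) = 1+, giving Al = +3.
Ligands are named alphabetically: ammine before aqua before fluoro before hydroxo.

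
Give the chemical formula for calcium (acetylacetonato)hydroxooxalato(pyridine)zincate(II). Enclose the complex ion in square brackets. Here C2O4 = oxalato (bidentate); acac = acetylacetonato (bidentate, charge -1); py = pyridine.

Ligands: 1 oxalato (C2O4, -2), 1 hydroxo (OH, -1), 1 acetylacetonato (acac, -1), 1 pyridine (py, neutral). Ligand charge sum = -4.
With Zn in oxidation state +2, the complex ion is [Zn...]^2−.
Charge balance with calcium (+2) requires 1 complex ion per 1 calcium.

Ca[Zn(acac)(C2O4)(OH)(py)]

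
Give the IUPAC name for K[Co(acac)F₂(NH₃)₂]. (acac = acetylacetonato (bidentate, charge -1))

The 1 potassium counter-ion carries a total charge of +1, so each complex ion is 1−.
Ligand charges: 2×ammine (neutral), 2×fluoro (-1 each), 1×acetylacetonato (-1 each); total -3. So Co + (-3) = 1−, giving Co = +2.
Ligands are named alphabetically: acetylacetonato before ammine before fluoro.
The complex ion is anionic, so cobalt takes the -ate form cobaltate(II).

potassium (acetylacetonato)diamminedifluorocobaltate(II)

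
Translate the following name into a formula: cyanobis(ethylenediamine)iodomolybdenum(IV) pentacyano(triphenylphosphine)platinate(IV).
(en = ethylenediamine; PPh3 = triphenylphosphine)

[Mo(CN)(en)2I][Pt(CN)5(PPh3)]2

Cation [Mo…]: ligand charges -2, Mo(IV) ⇒ ion charge 2+.
Anion [Pt…]: ligand charges -5, Pt(IV) ⇒ ion charge 1−.
One 2+ cation requires 2 of the 1− anion.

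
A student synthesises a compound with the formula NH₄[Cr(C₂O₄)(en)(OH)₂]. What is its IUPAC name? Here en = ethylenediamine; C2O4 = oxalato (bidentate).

The 1 ammonium counter-ion carries a total charge of +1, so each complex ion is 1−.
Ligand charges: 2×hydroxo (-1 each), 1×ethylenediamine (neutral), 1×oxalato (-2 each); total -4. So Cr + (-4) = 1−, giving Cr = +3.
Ligands are named alphabetically: ethylenediamine before hydroxo before oxalato.
The complex ion is anionic, so chromium takes the -ate form chromate(III).

ammonium (ethylenediamine)dihydroxooxalatochromate(III)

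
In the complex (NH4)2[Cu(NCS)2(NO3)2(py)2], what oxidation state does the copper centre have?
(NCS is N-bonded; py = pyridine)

+2

2 ammonium outside the brackets (+1 each) → the complex ion is 2−.
Ligand charges: 2×NCS = -2; 2×NO3 = -2; 2×py neutral; sum -4.
Cu + (-4) = 2− ⇒ Cu is +2.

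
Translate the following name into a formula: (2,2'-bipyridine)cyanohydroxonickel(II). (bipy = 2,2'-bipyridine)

Ligands: 1 2,2'-bipyridine (bipy, neutral), 1 cyano (CN, -1), 1 hydroxo (OH, -1). Ligand charge sum = -2.
With Ni in oxidation state +2, the complex ion is [Ni...].

[Ni(bipy)(CN)(OH)]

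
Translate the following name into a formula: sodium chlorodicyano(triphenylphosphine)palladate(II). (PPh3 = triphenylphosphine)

Ligands: 2 cyano (CN, -1), 1 triphenylphosphine (PPh3, neutral), 1 chloro (Cl, -1). Ligand charge sum = -3.
With Pd in oxidation state +2, the complex ion is [Pd...]^1−.
Charge balance with sodium (+1) requires 1 complex ion per 1 sodium.

Na[PdCl(CN)2(PPh3)]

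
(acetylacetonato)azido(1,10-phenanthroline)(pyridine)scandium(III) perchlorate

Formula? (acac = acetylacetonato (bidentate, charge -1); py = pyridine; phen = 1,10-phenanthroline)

[Sc(acac)(N3)(phen)(py)]ClO4

Ligands: 1 acetylacetonato (acac, -1), 1 azido (N3, -1), 1 pyridine (py, neutral), 1 1,10-phenanthroline (phen, neutral). Ligand charge sum = -2.
With Sc in oxidation state +3, the complex ion is [Sc...]^1+.
Charge balance with perchlorate (-1) requires 1 complex ion per 1 perchlorate.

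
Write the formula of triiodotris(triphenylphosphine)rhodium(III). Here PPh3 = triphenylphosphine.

[RhI3(PPh3)3]

Ligands: 3 iodo (I, -1), 3 triphenylphosphine (PPh3, neutral). Ligand charge sum = -3.
With Rh in oxidation state +3, the complex ion is [Rh...].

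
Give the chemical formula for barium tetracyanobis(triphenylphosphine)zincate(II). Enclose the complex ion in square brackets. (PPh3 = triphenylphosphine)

Ba[Zn(CN)4(PPh3)2]

Ligands: 4 cyano (CN, -1), 2 triphenylphosphine (PPh3, neutral). Ligand charge sum = -4.
Charge balance with barium (+2) requires 1 complex ion per 1 barium.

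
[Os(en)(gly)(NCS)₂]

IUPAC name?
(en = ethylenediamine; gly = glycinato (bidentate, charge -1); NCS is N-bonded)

(ethylenediamine)(glycinato)diisothiocyanatoosmium(III)

There is no counter-ion, so the complex is neutral overall.
Ligand charges: 1×ethylenediamine (neutral), 1×glycinato (-1 each), 2×isothiocyanato (-1 each); total -3. So Os + (-3) = 0, giving Os = +3.
Ligands are named alphabetically: ethylenediamine before glycinato before isothiocyanato.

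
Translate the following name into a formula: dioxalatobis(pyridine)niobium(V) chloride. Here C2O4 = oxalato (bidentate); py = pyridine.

[Nb(C2O4)2(py)2]Cl

Ligands: 2 oxalato (C2O4, -2), 2 pyridine (py, neutral). Ligand charge sum = -4.
Charge balance with chloride (-1) requires 1 complex ion per 1 chloride.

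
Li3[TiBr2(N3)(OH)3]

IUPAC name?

The 3 lithium counter-ions carry a total charge of +3, so each complex ion is 3−.
Ligand charges: 3×hydroxo (-1 each), 1×azido (-1 each), 2×bromo (-1 each); total -6. So Ti + (-6) = 3−, giving Ti = +3.
The complex ion is anionic, so titanium takes the -ate form titanate(III).

lithium azidodibromotrihydroxotitanate(III)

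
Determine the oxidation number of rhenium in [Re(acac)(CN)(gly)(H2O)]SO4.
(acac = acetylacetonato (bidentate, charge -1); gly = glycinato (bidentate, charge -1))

1 sulfate outside the brackets (-2 each) → the complex ion is 2+.
Ligand charges: 1×acac = -1; 1×CN = -1; 1×H2O neutral; 1×gly = -1; sum -3.
Re + (-3) = 2+ ⇒ Re is +5.

+5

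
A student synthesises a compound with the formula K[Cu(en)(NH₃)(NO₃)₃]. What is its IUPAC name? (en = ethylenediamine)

The 1 potassium counter-ion carries a total charge of +1, so each complex ion is 1−.
Ligand charges: 1×ammine (neutral), 1×ethylenediamine (neutral), 3×nitrato (-1 each); total -3. So Cu + (-3) = 1−, giving Cu = +2.
The complex ion is anionic, so copper takes the -ate form cuprate(II).

potassium ammine(ethylenediamine)trinitratocuprate(II)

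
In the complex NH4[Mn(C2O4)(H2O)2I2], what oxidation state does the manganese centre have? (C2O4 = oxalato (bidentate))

1 ammonium outside the brackets (+1 each) → the complex ion is 1−.
Ligand charges: 1×C2O4 = -2; 2×I = -2; 2×H2O neutral; sum -4.
Mn + (-4) = 1− ⇒ Mn is +3.

+3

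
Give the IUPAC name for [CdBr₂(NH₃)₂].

There is no counter-ion, so the complex is neutral overall.
Ligand charges: 2×ammine (neutral), 2×bromo (-1 each); total -2. So Cd + (-2) = 0, giving Cd = +2.
Ligands are named alphabetically: ammine before bromo.

diamminedibromocadmium(II)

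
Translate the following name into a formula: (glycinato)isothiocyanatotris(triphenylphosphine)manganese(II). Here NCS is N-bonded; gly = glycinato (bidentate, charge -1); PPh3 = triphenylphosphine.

[Mn(gly)(NCS)(PPh3)3]

Ligands: 1 isothiocyanato (NCS, -1), 1 glycinato (gly, -1), 3 triphenylphosphine (PPh3, neutral). Ligand charge sum = -2.
With Mn in oxidation state +2, the complex ion is [Mn...].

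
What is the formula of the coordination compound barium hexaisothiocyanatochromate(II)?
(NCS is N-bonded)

Ba2[Cr(NCS)6]

Ligands: 6 isothiocyanato (NCS, -1). Ligand charge sum = -6.
With Cr in oxidation state +2, the complex ion is [Cr...]^4−.
Charge balance with barium (+2) requires 1 complex ion per 2 barium.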